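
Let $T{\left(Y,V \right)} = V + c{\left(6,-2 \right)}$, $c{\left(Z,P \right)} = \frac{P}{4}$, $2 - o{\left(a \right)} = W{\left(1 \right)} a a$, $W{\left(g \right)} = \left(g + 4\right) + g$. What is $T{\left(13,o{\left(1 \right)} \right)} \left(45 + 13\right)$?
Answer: $-261$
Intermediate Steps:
$W{\left(g \right)} = 4 + 2 g$ ($W{\left(g \right)} = \left(4 + g\right) + g = 4 + 2 g$)
$o{\left(a \right)} = 2 - 6 a^{2}$ ($o{\left(a \right)} = 2 - \left(4 + 2 \cdot 1\right) a a = 2 - \left(4 + 2\right) a a = 2 - 6 a a = 2 - 6 a^{2}$)
$c{\left(Z,P \right)} = \frac{P}{4}$ ($c{\left(Z,P \right)} = P \frac{1}{4} = \frac{P}{4}$)
$T{\left(Y,V \right)} = - \frac{1}{2} + V$ ($T{\left(Y,V \right)} = V + \frac{1}{4} \left(-2\right) = V - \frac{1}{2} = - \frac{1}{2} + V$)
$T{\left(13,o{\left(1 \right)} \right)} \left(45 + 13\right) = \left(- \frac{1}{2} + \left(2 - 6 \cdot 1^{2}\right)\right) \left(45 + 13\right) = \left(- \frac{1}{2} + \left(2 - 6\right)\right) 58 = \left(- \frac{1}{2} - 4\right) 58 = \left(- \frac{9}{2}\right) 58 = -261$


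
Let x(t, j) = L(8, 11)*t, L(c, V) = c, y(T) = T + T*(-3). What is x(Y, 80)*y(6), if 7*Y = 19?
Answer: -1824/7 ≈ -260.57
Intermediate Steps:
y(T) = -2*T (y(T) = T - 3*T = -2*T)
Y = 19/7 (Y = (1/7)*19 = 19/7 ≈ 2.7143)
x(t, j) = 8*t
x(Y, 80)*y(6) = (8*(19/7))*(-2*6) = (152/7)*(-12) = -1824/7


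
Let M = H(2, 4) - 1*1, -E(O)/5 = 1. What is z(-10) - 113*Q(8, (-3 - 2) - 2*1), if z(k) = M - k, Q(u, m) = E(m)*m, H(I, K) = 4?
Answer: -3942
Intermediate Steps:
E(O) = -5 (E(O) = -5*1 = -5)
Q(u, m) = -5*m
M = 3 (M = 4 - 1*1 = 4 - 1 = 3)
z(k) = 3 - k
z(-10) - 113*Q(8, (-3 - 2) - 2*1) = (3 - 1*(-10)) - (-565)*((-3 - 2) - 2*1) = (3 + 10) - (-565)*(-5 - 2) = 13 - (-565)*(-7) = 13 - 113*35 = 13 - 3955 = -3942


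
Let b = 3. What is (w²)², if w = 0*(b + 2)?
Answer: 0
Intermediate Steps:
w = 0 (w = 0*(3 + 2) = 0*5 = 0)
(w²)² = (0²)² = 0² = 0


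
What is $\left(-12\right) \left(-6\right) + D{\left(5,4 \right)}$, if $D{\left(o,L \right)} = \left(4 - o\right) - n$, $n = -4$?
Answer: $75$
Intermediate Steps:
$D{\left(o,L \right)} = 8 - o$ ($D{\left(o,L \right)} = \left(4 - o\right) - -4 = \left(4 - o\right) + 4 = 8 - o$)
$\left(-12\right) \left(-6\right) + D{\left(5,4 \right)} = \left(-12\right) \left(-6\right) + \left(8 - 5\right) = 72 + \left(8 - 5\right) = 72 + 3 = 75$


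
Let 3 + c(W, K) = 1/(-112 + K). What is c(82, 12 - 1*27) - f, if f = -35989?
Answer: 4570221/127 ≈ 35986.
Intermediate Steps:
c(W, K) = -3 + 1/(-112 + K)
c(82, 12 - 1*27) - f = (337 - 3*(12 - 1*27))/(-112 + (12 - 1*27)) - 1*(-35989) = (337 - 3*(12 - 27))/(-112 + (12 - 27)) + 35989 = (337 - 3*(-15))/(-112 - 15) + 35989 = (337 + 45)/(-127) + 35989 = -1/127*382 + 35989 = -382/127 + 35989 = 4570221/127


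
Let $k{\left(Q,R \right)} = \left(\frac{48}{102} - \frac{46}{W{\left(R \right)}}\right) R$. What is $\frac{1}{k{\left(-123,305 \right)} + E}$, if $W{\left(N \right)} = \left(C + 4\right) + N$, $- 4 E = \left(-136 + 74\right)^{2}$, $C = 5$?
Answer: $- \frac{2669}{2301084} \approx -0.0011599$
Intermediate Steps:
$E = -961$ ($E = - \frac{\left(-136 + 74\right)^{2}}{4} = - \frac{\left(-62\right)^{2}}{4} = \left(- \frac{1}{4}\right) 3844 = -961$)
$W{\left(N \right)} = 9 + N$ ($W{\left(N \right)} = \left(5 + 4\right) + N = 9 + N$)
$k{\left(Q,R \right)} = R \left(\frac{8}{17} - \frac{46}{9 + R}\right)$ ($k{\left(Q,R \right)} = \left(\frac{48}{102} - \frac{46}{9 + R}\right) R = \left(48 \cdot \frac{1}{102} - \frac{46}{9 + R}\right) R = \left(\frac{8}{17} - \frac{46}{9 + R}\right) R = R \left(\frac{8}{17} - \frac{46}{9 + R}\right)$)
$\frac{1}{k{\left(-123,305 \right)} + E} = \frac{1}{\frac{2}{17} \cdot 305 \frac{1}{9 + 305} \left(-355 + 4 \cdot 305\right) - 961} = \frac{1}{\frac{2}{17} \cdot 305 \cdot \frac{1}{314} \left(-355 + 1220\right) - 961} = \frac{1}{\frac{2}{17} \cdot 305 \cdot \frac{1}{314} \cdot 865 - 961} = \frac{1}{\frac{263825}{2669} - 961} = \frac{1}{- \frac{2301084}{2669}} = - \frac{2669}{2301084}$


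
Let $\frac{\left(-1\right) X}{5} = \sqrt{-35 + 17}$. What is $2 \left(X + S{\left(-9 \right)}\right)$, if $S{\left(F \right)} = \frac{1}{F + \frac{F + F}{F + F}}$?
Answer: $- \frac{1}{4} - 30 i \sqrt{2} \approx -0.25 - 42.426 i$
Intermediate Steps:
$S{\left(F \right)} = \frac{1}{1 + F}$ ($S{\left(F \right)} = \frac{1}{F + \frac{2 F}{2 F}} = \frac{1}{F + 2 F \frac{1}{2 F}} = \frac{1}{F + 1} = \frac{1}{1 + F}$)
$X = - 15 i \sqrt{2}$ ($X = - 5 \sqrt{-35 + 17} = - 5 \sqrt{-18} = - 5 \cdot 3 i \sqrt{2} = - 15 i \sqrt{2} \approx - 21.213 i$)
$2 \left(X + S{\left(-9 \right)}\right) = 2 \left(- 15 i \sqrt{2} + \frac{1}{1 - 9}\right) = 2 \left(- 15 i \sqrt{2} + \frac{1}{-8}\right) = 2 \left(- 15 i \sqrt{2} - \frac{1}{8}\right) = 2 \left(- \frac{1}{8} - 15 i \sqrt{2}\right) = - \frac{1}{4} - 30 i \sqrt{2}$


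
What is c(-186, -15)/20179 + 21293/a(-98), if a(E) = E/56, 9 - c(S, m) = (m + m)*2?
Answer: -1718685305/141253 ≈ -12167.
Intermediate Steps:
c(S, m) = 9 - 4*m (c(S, m) = 9 - (m + m)*2 = 9 - 2*m*2 = 9 - 4*m)
a(E) = E/56 (a(E) = E*(1/56) = E/56)
c(-186, -15)/20179 + 21293/a(-98) = (9 - 4*(-15))/20179 + 21293/(((1/56)*(-98))) = (9 + 60)*(1/20179) + 21293/(-7/4) = 69*(1/20179) + 21293*(-4/7) = 69/20179 - 85172/7 = -1718685305/141253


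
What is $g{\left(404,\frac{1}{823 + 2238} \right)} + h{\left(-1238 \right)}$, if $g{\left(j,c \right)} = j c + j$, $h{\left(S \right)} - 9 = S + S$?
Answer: $- \frac{6314439}{3061} \approx -2062.9$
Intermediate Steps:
$h{\left(S \right)} = 9 + 2 S$ ($h{\left(S \right)} = 9 + \left(S + S\right) = 9 + 2 S$)
$g{\left(j,c \right)} = j + c j$ ($g{\left(j,c \right)} = c j + j = j + c j$)
$g{\left(404,\frac{1}{823 + 2238} \right)} + h{\left(-1238 \right)} = 404 \left(1 + \frac{1}{823 + 2238}\right) + \left(9 + 2 \left(-1238\right)\right) = 404 \left(1 + \frac{1}{3061}\right) + \left(9 - 2476\right) = 404 \left(1 + \frac{1}{3061}\right) - 2467 = 404 \cdot \frac{3062}{3061} - 2467 = \frac{1237048}{3061} - 2467 = - \frac{6314439}{3061}$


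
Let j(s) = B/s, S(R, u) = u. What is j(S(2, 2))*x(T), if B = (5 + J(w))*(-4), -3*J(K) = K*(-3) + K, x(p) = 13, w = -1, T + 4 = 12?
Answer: -338/3 ≈ -112.67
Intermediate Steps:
T = 8 (T = -4 + 12 = 8)
J(K) = 2*K/3 (J(K) = -(K*(-3) + K)/3 = -(-3*K + K)/3 = -(-2)*K/3 = 2*K/3)
B = -52/3 (B = (5 + (2/3)*(-1))*(-4) = (5 - 2/3)*(-4) = (13/3)*(-4) = -52/3 ≈ -17.333)
j(s) = -52/(3*s)
j(S(2, 2))*x(T) = -52/3/2*13 = -52/3*1/2*13 = -26/3*13 = -338/3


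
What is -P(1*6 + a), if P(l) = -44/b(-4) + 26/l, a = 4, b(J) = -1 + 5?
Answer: 42/5 ≈ 8.4000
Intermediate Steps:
b(J) = 4
P(l) = -11 + 26/l (P(l) = -44/4 + 26/l = -44*1/4 + 26/l = -11 + 26/l)
-P(1*6 + a) = -(-11 + 26/(1*6 + 4)) = -(-11 + 26/(6 + 4)) = -(-11 + 26/10) = -(-11 + 26*(1/10)) = -(-11 + 13/5) = -1*(-42/5) = 42/5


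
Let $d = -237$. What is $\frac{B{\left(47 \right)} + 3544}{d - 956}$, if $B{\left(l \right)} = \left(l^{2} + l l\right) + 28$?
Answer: $- \frac{7990}{1193} \approx -6.6974$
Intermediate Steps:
$B{\left(l \right)} = 28 + 2 l^{2}$ ($B{\left(l \right)} = \left(l^{2} + l^{2}\right) + 28 = 2 l^{2} + 28 = 28 + 2 l^{2}$)
$\frac{B{\left(47 \right)} + 3544}{d - 956} = \frac{\left(28 + 2 \cdot 47^{2}\right) + 3544}{-237 - 956} = \frac{\left(28 + 2 \cdot 2209\right) + 3544}{-1193} = \left(\left(28 + 4418\right) + 3544\right) \left(- \frac{1}{1193}\right) = \left(4446 + 3544\right) \left(- \frac{1}{1193}\right) = 7990 \left(- \frac{1}{1193}\right) = - \frac{7990}{1193}$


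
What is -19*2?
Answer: -38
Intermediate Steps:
-19*2 = -1*38 = -38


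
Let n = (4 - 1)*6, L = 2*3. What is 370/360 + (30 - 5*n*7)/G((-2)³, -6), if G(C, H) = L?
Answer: -3563/36 ≈ -98.972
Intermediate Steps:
L = 6
n = 18 (n = 3*6 = 18)
G(C, H) = 6
370/360 + (30 - 5*n*7)/G((-2)³, -6) = 370/360 + (30 - 5*18*7)/6 = 370*(1/360) + (30 - 90*7)*(⅙) = 37/36 + (30 - 630)*(⅙) = 37/36 - 600*⅙ = 37/36 - 100 = -3563/36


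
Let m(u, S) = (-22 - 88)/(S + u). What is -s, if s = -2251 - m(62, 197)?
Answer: 582899/259 ≈ 2250.6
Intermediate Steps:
m(u, S) = -110/(S + u)
s = -582899/259 (s = -2251 - (-110)/(197 + 62) = -2251 - (-110)/259 = -2251 - 1*(-110/259) = -2251 + 110/259 = -582899/259 ≈ -2250.6)
-s = -1*(-582899/259) = 582899/259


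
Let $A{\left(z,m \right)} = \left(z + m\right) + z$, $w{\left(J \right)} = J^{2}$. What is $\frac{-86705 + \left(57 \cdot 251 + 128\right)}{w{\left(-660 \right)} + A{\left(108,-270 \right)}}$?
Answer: $- \frac{4015}{24197} \approx -0.16593$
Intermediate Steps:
$A{\left(z,m \right)} = m + 2 z$ ($A{\left(z,m \right)} = \left(m + z\right) + z = m + 2 z$)
$\frac{-86705 + \left(57 \cdot 251 + 128\right)}{w{\left(-660 \right)} + A{\left(108,-270 \right)}} = \frac{-86705 + \left(57 \cdot 251 + 128\right)}{\left(-660\right)^{2} + \left(-270 + 2 \cdot 108\right)} = \frac{-86705 + \left(14307 + 128\right)}{435600 + \left(-270 + 216\right)} = \frac{-86705 + 14435}{435600 - 54} = - \frac{72270}{435546} = \left(-72270\right) \frac{1}{435546} = - \frac{4015}{24197}$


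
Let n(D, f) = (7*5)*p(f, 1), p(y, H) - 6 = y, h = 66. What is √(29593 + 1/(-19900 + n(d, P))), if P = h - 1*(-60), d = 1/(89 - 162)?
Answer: √431832892245/3820 ≈ 172.03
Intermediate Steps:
d = -1/73 (d = 1/(-73) = -1/73 ≈ -0.013699)
P = 126 (P = 66 - 1*(-60) = 66 + 60 = 126)
p(y, H) = 6 + y
n(D, f) = 210 + 35*f (n(D, f) = (7*5)*(6 + f) = 35*(6 + f) = 210 + 35*f)
√(29593 + 1/(-19900 + n(d, P))) = √(29593 + 1/(-19900 + (210 + 35*126))) = √(29593 + 1/(-19900 + (210 + 4410))) = √(29593 + 1/(-19900 + 4620)) = √(29593 + 1/(-15280)) = √(29593 - 1/15280) = √(452181039/15280) = √431832892245/3820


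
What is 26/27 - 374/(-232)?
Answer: 8065/3132 ≈ 2.5750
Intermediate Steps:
26/27 - 374/(-232) = 26*(1/27) - 374*(-1/232) = 26/27 + 187/116 = 8065/3132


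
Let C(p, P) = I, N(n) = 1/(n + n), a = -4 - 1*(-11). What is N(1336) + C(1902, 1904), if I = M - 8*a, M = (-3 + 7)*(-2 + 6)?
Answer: -106879/2672 ≈ -40.000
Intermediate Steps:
a = 7 (a = -4 + 11 = 7)
M = 16 (M = 4*4 = 16)
N(n) = 1/(2*n)
I = -40 (I = 16 - 8*7 = 16 - 56 = -40)
C(p, P) = -40
N(1336) + C(1902, 1904) = (½)/1336 - 40 = (½)*(1/1336) - 40 = 1/2672 - 40 = -106879/2672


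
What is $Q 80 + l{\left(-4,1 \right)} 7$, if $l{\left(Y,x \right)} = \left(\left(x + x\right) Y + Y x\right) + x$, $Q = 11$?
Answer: $803$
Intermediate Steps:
$l{\left(Y,x \right)} = x + 3 Y x$ ($l{\left(Y,x \right)} = \left(2 x Y + Y x\right) + x = \left(2 Y x + Y x\right) + x = 3 Y x + x = x + 3 Y x$)
$Q 80 + l{\left(-4,1 \right)} 7 = 11 \cdot 80 + 1 \left(1 + 3 \left(-4\right)\right) 7 = 880 + 1 \left(1 - 12\right) 7 = 880 + 1 \left(-11\right) 7 = 880 - 77 = 803$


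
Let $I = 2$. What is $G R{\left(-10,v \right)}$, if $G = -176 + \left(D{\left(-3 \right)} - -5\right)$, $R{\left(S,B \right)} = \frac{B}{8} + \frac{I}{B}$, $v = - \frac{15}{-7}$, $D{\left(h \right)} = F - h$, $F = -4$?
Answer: $- \frac{43387}{210} \approx -206.6$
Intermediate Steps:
$D{\left(h \right)} = -4 - h$
$v = \frac{15}{7}$ ($v = \left(-15\right) \left(- \frac{1}{7}\right) = \frac{15}{7} \approx 2.1429$)
$R{\left(S,B \right)} = \frac{2}{B} + \frac{B}{8}$ ($R{\left(S,B \right)} = \frac{B}{8} + \frac{2}{B} = \frac{2}{B} + \frac{B}{8}$)
$G = -172$ ($G = -176 - -4 = -176 + \left(\left(-4 + 3\right) + 5\right) = -176 + \left(-1 + 5\right) = -176 + 4 = -172$)
$G R{\left(-10,v \right)} = - 172 \left(\frac{2}{\frac{15}{7}} + \frac{1}{8} \cdot \frac{15}{7}\right) = - 172 \left(2 \cdot \frac{7}{15} + \frac{15}{56}\right) = - 172 \left(\frac{14}{15} + \frac{15}{56}\right) = \left(-172\right) \frac{1009}{840} = - \frac{43387}{210}$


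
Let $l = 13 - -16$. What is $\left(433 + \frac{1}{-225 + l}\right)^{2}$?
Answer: $\frac{7202407689}{38416} \approx 1.8748 \cdot 10^{5}$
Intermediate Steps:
$l = 29$ ($l = 13 + 16 = 29$)
$\left(433 + \frac{1}{-225 + l}\right)^{2} = \left(433 + \frac{1}{-225 + 29}\right)^{2} = \left(433 + \frac{1}{-196}\right)^{2} = \left(433 - \frac{1}{196}\right)^{2} = \left(\frac{84867}{196}\right)^{2} = \frac{7202407689}{38416}$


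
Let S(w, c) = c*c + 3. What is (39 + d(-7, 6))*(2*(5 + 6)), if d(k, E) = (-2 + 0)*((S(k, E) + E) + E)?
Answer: -1386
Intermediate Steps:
S(w, c) = 3 + c² (S(w, c) = c² + 3 = 3 + c²)
d(k, E) = -6 - 4*E - 2*E² (d(k, E) = (-2 + 0)*(((3 + E²) + E) + E) = -2*((3 + E + E²) + E) = -2*(3 + E² + 2*E) = -6 - 4*E - 2*E²)
(39 + d(-7, 6))*(2*(5 + 6)) = (39 + (-6 - 4*6 - 2*6²))*(2*(5 + 6)) = (39 + (-6 - 24 - 2*36))*(2*11) = (39 + (-6 - 24 - 72))*22 = (39 - 102)*22 = -63*22 = -1386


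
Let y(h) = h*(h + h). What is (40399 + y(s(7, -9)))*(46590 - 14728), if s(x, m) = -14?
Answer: 1299682842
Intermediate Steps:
y(h) = 2*h² (y(h) = h*(2*h) = 2*h²)
(40399 + y(s(7, -9)))*(46590 - 14728) = (40399 + 2*(-14)²)*(46590 - 14728) = (40399 + 2*196)*31862 = (40399 + 392)*31862 = 40791*31862 = 1299682842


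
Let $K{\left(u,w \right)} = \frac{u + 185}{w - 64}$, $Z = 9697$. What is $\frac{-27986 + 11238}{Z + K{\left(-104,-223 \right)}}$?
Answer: $- \frac{2403338}{1391479} \approx -1.7272$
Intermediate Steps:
$K{\left(u,w \right)} = \frac{185 + u}{-64 + w}$ ($K{\left(u,w \right)} = \frac{185 + u}{w - 64} = \frac{185 + u}{-64 + w}$)
$\frac{-27986 + 11238}{Z + K{\left(-104,-223 \right)}} = \frac{-27986 + 11238}{9697 + \frac{185 - 104}{-64 - 223}} = - \frac{16748}{9697 + \frac{1}{-287} \cdot 81} = - \frac{16748}{9697 - \frac{81}{287}} = - \frac{16748}{\frac{2782958}{287}} = \left(-16748\right) \frac{287}{2782958} = - \frac{2403338}{1391479}$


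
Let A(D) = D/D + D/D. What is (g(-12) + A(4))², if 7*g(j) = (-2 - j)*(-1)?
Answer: 16/49 ≈ 0.32653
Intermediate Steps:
g(j) = 2/7 + j/7 (g(j) = ((-2 - j)*(-1))/7 = (2 + j)/7 = 2/7 + j/7)
A(D) = 2 (A(D) = 1 + 1 = 2)
(g(-12) + A(4))² = ((2/7 + (⅐)*(-12)) + 2)² = ((2/7 - 12/7) + 2)² = (-10/7 + 2)² = (4/7)² = 16/49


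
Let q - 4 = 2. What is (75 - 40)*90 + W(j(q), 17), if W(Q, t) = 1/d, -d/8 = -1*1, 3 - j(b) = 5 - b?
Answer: 25201/8 ≈ 3150.1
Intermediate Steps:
q = 6 (q = 4 + 2 = 6)
j(b) = -2 + b (j(b) = 3 - (5 - b) = 3 + (-5 + b) = -2 + b)
d = 8 (d = -(-8) = -8*(-1) = 8)
W(Q, t) = 1/8
(75 - 40)*90 + W(j(q), 17) = (75 - 40)*90 + 1/8 = 35*90 + 1/8 = 3150 + 1/8 = 25201/8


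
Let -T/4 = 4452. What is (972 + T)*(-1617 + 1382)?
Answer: 3956460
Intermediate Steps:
T = -17808 (T = -4*4452 = -17808)
(972 + T)*(-1617 + 1382) = (972 - 17808)*(-1617 + 1382) = -16836*(-235) = 3956460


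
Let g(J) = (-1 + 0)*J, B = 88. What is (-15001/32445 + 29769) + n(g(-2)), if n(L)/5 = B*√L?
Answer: 137977172/4635 + 440*√2 ≈ 30391.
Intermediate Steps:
g(J) = -J
n(L) = 440*√L (n(L) = 5*(88*√L) = 440*√L)
(-15001/32445 + 29769) + n(g(-2)) = (-15001/32445 + 29769) + 440*√(-1*(-2)) = (-15001*1/32445 + 29769) + 440*√2 = (-2143/4635 + 29769) + 440*√2 = 137977172/4635 + 440*√2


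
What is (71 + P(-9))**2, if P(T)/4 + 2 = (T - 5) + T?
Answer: 841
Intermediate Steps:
P(T) = -28 + 8*T (P(T) = -8 + 4*((T - 5) + T) = -8 + 4*((-5 + T) + T) = -8 + 4*(-5 + 2*T) = -8 + (-20 + 8*T) = -28 + 8*T)
(71 + P(-9))**2 = (71 + (-28 + 8*(-9)))**2 = (71 + (-28 - 72))**2 = (71 - 100)**2 = (-29)**2 = 841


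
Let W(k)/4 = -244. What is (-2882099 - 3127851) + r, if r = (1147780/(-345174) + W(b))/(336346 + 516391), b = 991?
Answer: -884492278523177852/147171320619 ≈ -6.0100e+6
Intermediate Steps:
W(k) = -976 (W(k) = 4*(-244) = -976)
r = -169018802/147171320619 (r = (1147780/(-345174) - 976)/(336346 + 516391) = (1147780*(-1/345174) - 976)/852737 = (-573890/172587 - 976)*(1/852737) = -169018802/172587*1/852737 = -169018802/147171320619 ≈ -0.0011484)
(-2882099 - 3127851) + r = (-2882099 - 3127851) - 169018802/147171320619 = -6009950 - 169018802/147171320619 = -884492278523177852/147171320619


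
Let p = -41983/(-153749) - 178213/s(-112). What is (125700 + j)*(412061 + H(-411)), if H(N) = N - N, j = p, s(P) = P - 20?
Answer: 1062487140897629473/20294868 ≈ 5.2353e+10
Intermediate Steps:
s(P) = -20 + P
p = 27405612293/20294868 (p = -41983/(-153749) - 178213/(-20 - 112) = -41983*(-1/153749) - 178213/(-132) = 41983/153749 - 178213*(-1/132) = 41983/153749 + 178213/132 = 27405612293/20294868 ≈ 1350.4)
j = 27405612293/20294868 ≈ 1350.4
H(N) = 0
(125700 + j)*(412061 + H(-411)) = (125700 + 27405612293/20294868)*(412061 + 0) = (2578470519893/20294868)*412061 = 1062487140897629473/20294868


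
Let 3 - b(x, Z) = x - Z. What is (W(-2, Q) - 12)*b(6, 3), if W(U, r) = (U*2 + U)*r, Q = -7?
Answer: 0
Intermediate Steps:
b(x, Z) = 3 + Z - x (b(x, Z) = 3 - (x - Z) = 3 + (Z - x) = 3 + Z - x)
W(U, r) = 3*U*r (W(U, r) = (2*U + U)*r = (3*U)*r = 3*U*r)
(W(-2, Q) - 12)*b(6, 3) = (3*(-2)*(-7) - 12)*(3 + 3 - 1*6) = (42 - 12)*(3 + 3 - 6) = 30*0 = 0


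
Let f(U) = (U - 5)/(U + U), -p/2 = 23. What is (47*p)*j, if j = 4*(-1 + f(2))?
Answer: 15134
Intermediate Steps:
p = -46 (p = -2*23 = -46)
f(U) = (-5 + U)/(2*U) (f(U) = (-5 + U)/((2*U)) = (-5 + U)*(1/(2*U)) = (-5 + U)/(2*U))
j = -7 (j = 4*(-1 + (½)*(-5 + 2)/2) = 4*(-1 + (½)*(½)*(-3)) = 4*(-1 - ¾) = 4*(-7/4) = -7)
(47*p)*j = (47*(-46))*(-7) = -2162*(-7) = 15134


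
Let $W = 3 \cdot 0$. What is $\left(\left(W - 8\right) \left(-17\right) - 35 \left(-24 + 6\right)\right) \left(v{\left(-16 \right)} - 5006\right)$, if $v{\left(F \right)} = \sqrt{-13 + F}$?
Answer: $-3834596 + 766 i \sqrt{29} \approx -3.8346 \cdot 10^{6} + 4125.0 i$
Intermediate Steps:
$W = 0$
$\left(\left(W - 8\right) \left(-17\right) - 35 \left(-24 + 6\right)\right) \left(v{\left(-16 \right)} - 5006\right) = \left(\left(0 - 8\right) \left(-17\right) - 35 \left(-24 + 6\right)\right) \left(\sqrt{-13 - 16} - 5006\right) = \left(\left(-8\right) \left(-17\right) - -630\right) \left(\sqrt{-29} - 5006\right) = \left(136 + 630\right) \left(i \sqrt{29} - 5006\right) = 766 \left(-5006 + i \sqrt{29}\right) = -3834596 + 766 i \sqrt{29}$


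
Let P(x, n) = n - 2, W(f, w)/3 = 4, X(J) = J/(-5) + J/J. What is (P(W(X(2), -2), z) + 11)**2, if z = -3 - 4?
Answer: 4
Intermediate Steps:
X(J) = 1 - J/5 (X(J) = J*(-1/5) + 1 = -J/5 + 1 = 1 - J/5)
W(f, w) = 12 (W(f, w) = 3*4 = 12)
z = -7
P(x, n) = -2 + n
(P(W(X(2), -2), z) + 11)**2 = ((-2 - 7) + 11)**2 = (-9 + 11)**2 = 2**2 = 4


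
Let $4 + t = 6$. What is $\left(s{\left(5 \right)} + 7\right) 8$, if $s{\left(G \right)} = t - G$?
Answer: $32$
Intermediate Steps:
$t = 2$ ($t = -4 + 6 = 2$)
$s{\left(G \right)} = 2 - G$
$\left(s{\left(5 \right)} + 7\right) 8 = \left(\left(2 - 5\right) + 7\right) 8 = \left(-3 + 7\right) 8 = 4 \cdot 8 = 32$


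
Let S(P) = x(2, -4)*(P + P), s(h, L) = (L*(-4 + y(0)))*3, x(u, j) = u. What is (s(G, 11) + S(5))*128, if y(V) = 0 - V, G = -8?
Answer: -14336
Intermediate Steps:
y(V) = -V
s(h, L) = -12*L (s(h, L) = (L*(-4 - 1*0))*3 = (L*(-4 + 0))*3 = (L*(-4))*3 = -4*L*3 = -12*L)
S(P) = 4*P (S(P) = 2*(P + P) = 2*(2*P) = 4*P)
(s(G, 11) + S(5))*128 = (-12*11 + 4*5)*128 = (-132 + 20)*128 = -112*128 = -14336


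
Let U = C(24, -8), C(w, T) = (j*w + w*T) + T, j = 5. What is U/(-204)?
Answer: 20/51 ≈ 0.39216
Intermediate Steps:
C(w, T) = T + 5*w + T*w (C(w, T) = (5*w + w*T) + T = (5*w + T*w) + T = T + 5*w + T*w)
U = -80 (U = -8 + 5*24 - 8*24 = -8 + 120 - 192 = -80)
U/(-204) = -80/(-204) = -80*(-1/204) = 20/51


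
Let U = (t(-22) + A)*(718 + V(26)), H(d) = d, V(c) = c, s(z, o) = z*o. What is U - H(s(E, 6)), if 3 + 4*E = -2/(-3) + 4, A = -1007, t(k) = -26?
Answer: -1537109/2 ≈ -7.6855e+5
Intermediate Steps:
E = 5/12 (E = -¾ + (-2/(-3) + 4)/4 = -¾ + (-2*(-⅓) + 4)/4 = -¾ + (⅔ + 4)/4 = -¾ + (¼)*(14/3) = -¾ + 7/6 = 5/12 ≈ 0.41667)
s(z, o) = o*z
U = -768552 (U = (-26 - 1007)*(718 + 26) = -1033*744 = -768552)
U - H(s(E, 6)) = -768552 - 6*5/12 = -768552 - 1*5/2 = -768552 - 5/2 = -1537109/2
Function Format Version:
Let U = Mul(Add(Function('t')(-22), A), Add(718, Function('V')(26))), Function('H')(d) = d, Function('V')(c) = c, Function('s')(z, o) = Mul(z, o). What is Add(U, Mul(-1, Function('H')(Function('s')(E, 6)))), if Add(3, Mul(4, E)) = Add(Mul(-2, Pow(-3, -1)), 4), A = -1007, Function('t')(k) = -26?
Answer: Rational(-1537109, 2) ≈ -7.6855e+5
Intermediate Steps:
E = Rational(5, 12) (E = Add(Rational(-3, 4), Mul(Rational(1, 4), Add(Mul(-2, Pow(-3, -1)), 4))) = Add(Rational(-3, 4), Mul(Rational(1, 4), Add(Mul(-2, Rational(-1, 3)), 4))) = Add(Rational(-3, 4), Mul(Rational(1, 4), Add(Rational(2, 3), 4))) = Add(Rational(-3, 4), Mul(Rational(1, 4), Rational(14, 3))) = Add(Rational(-3, 4), Rational(7, 6)) = Rational(5, 12) ≈ 0.41667)
Function('s')(z, o) = Mul(o, z)
U = -768552 (U = Mul(Add(-26, -1007), Add(718, 26)) = Mul(-1033, 744) = -768552)
Add(U, Mul(-1, Function('H')(Function('s')(E, 6)))) = Add(-768552, Mul(-1, Mul(6, Rational(5, 12)))) = Add(-768552, Mul(-1, Rational(5, 2))) = Add(-768552, Rational(-5, 2)) = Rational(-1537109, 2)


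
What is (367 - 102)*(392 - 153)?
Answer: 63335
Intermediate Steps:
(367 - 102)*(392 - 153) = 265*239 = 63335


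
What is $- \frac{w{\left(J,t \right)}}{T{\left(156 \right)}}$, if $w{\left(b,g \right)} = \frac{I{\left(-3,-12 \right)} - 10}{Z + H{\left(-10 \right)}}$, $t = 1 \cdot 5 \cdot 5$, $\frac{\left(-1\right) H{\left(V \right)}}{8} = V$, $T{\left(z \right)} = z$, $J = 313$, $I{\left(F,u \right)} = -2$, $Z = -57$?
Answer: $\frac{1}{299} \approx 0.0033445$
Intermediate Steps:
$H{\left(V \right)} = - 8 V$
$t = 25$ ($t = 5 \cdot 5 = 25$)
$w{\left(b,g \right)} = - \frac{12}{23}$ ($w{\left(b,g \right)} = \frac{-2 - 10}{-57 - -80} = - \frac{12}{-57 + 80} = - \frac{12}{23}$)
$- \frac{w{\left(J,t \right)}}{T{\left(156 \right)}} = - \frac{-12}{23 \cdot 156} = \left(-1\right) \left(- \frac{1}{299}\right) = \frac{1}{299}$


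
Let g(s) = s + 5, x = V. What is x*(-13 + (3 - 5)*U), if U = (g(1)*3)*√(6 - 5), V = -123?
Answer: 6027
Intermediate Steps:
x = -123
g(s) = 5 + s
U = 18 (U = ((5 + 1)*3)*√(6 - 5) = (6*3)*√1 = 18*1 = 18)
x*(-13 + (3 - 5)*U) = -123*(-13 + (3 - 5)*18) = -123*(-13 - 2*18) = -123*(-13 - 36) = -123*(-49) = 6027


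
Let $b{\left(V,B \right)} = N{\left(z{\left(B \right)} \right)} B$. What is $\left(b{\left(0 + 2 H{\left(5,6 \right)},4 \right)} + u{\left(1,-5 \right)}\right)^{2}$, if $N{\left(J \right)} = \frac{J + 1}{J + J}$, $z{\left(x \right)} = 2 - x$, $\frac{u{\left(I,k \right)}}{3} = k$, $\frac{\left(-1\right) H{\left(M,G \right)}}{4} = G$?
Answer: $196$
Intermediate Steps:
$H{\left(M,G \right)} = - 4 G$
$u{\left(I,k \right)} = 3 k$
$N{\left(J \right)} = \frac{1 + J}{2 J}$
$b{\left(V,B \right)} = \frac{B \left(3 - B\right)}{2 \left(2 - B\right)}$ ($b{\left(V,B \right)} = \frac{1 - \left(-2 + B\right)}{2 \left(2 - B\right)} B = \frac{3 - B}{2 \left(2 - B\right)} B = \frac{B \left(3 - B\right)}{2 \left(2 - B\right)}$)
$\left(b{\left(0 + 2 H{\left(5,6 \right)},4 \right)} + u{\left(1,-5 \right)}\right)^{2} = \left(\frac{1}{2} \cdot 4 \frac{1}{-2 + 4} \left(-3 + 4\right) + 3 \left(-5\right)\right)^{2} = \left(\frac{1}{2} \cdot 4 \cdot \frac{1}{2} \cdot 1 - 15\right)^{2} = \left(1 - 15\right)^{2} = \left(-14\right)^{2} = 196$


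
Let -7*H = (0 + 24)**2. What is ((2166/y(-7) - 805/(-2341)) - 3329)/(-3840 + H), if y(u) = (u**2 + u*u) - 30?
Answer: 1836840271/2185332864 ≈ 0.84053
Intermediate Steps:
H = -576/7 (H = -(0 + 24)**2/7 = -1/7*24**2 = -1/7*576 = -576/7 ≈ -82.286)
y(u) = -30 + 2*u**2 (y(u) = (u**2 + u**2) - 30 = 2*u**2 - 30 = -30 + 2*u**2)
((2166/y(-7) - 805/(-2341)) - 3329)/(-3840 + H) = ((2166/(-30 + 2*(-7)**2) - 805/(-2341)) - 3329)/(-3840 - 576/7) = ((2166/(-30 + 2*49) - 805*(-1/2341)) - 3329)/(-27456/7) = ((2166/(-30 + 98) + 805/2341) - 3329)*(-7/27456) = ((2166/68 + 805/2341) - 3329)*(-7/27456) = ((2166*(1/68) + 805/2341) - 3329)*(-7/27456) = ((1083/34 + 805/2341) - 3329)*(-7/27456) = (2562673/79594 - 3329)*(-7/27456) = -262405753/79594*(-7/27456) = 1836840271/2185332864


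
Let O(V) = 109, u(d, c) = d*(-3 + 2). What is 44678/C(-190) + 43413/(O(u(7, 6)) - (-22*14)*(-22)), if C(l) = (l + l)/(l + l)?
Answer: 297824813/6667 ≈ 44672.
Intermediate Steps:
u(d, c) = -d (u(d, c) = d*(-1) = -d)
C(l) = 1 (C(l) = (2*l)/((2*l)) = (2*l)*(1/(2*l)) = 1)
44678/C(-190) + 43413/(O(u(7, 6)) - (-22*14)*(-22)) = 44678/1 + 43413/(109 - (-22*14)*(-22)) = 44678*1 + 43413/(109 - (-308)*(-22)) = 44678 + 43413/(109 - 1*6776) = 44678 + 43413/(109 - 6776) = 44678 + 43413/(-6667) = 44678 + 43413*(-1/6667) = 44678 - 43413/6667 = 297824813/6667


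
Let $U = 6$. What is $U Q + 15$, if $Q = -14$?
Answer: $-69$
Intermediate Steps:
$U Q + 15 = 6 \left(-14\right) + 15 = -84 + 15 = -69$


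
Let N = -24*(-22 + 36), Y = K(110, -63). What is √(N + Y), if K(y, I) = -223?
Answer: I*√559 ≈ 23.643*I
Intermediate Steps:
Y = -223
N = -336 (N = -24*14 = -336)
√(N + Y) = √(-336 - 223) = √(-559) = I*√559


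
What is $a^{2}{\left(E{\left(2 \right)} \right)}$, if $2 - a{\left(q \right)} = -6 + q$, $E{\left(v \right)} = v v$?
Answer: $16$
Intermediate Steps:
$E{\left(v \right)} = v^{2}$
$a{\left(q \right)} = 8 - q$ ($a{\left(q \right)} = 2 - \left(-6 + q\right) = 8 - q$)
$a^{2}{\left(E{\left(2 \right)} \right)} = \left(8 - 2^{2}\right)^{2} = \left(8 - 4\right)^{2} = 4^{2} = 16$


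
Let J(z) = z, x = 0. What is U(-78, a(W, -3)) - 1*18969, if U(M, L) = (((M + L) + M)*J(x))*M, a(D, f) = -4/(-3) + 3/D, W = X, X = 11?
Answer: -18969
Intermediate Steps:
W = 11
a(D, f) = 4/3 + 3/D (a(D, f) = -4*(-1/3) + 3/D = 4/3 + 3/D)
U(M, L) = 0 (U(M, L) = (((M + L) + M)*0)*M = (((L + M) + M)*0)*M = ((L + 2*M)*0)*M = 0*M = 0)
U(-78, a(W, -3)) - 1*18969 = 0 - 1*18969 = 0 - 18969 = -18969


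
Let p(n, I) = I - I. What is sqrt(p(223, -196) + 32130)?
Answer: 3*sqrt(3570) ≈ 179.25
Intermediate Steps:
p(n, I) = 0
sqrt(p(223, -196) + 32130) = sqrt(0 + 32130) = sqrt(32130) = 3*sqrt(3570)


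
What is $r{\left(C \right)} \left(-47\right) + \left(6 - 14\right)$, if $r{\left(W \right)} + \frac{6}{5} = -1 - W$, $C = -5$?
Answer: $- \frac{698}{5} \approx -139.6$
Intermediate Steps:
$r{\left(W \right)} = - \frac{11}{5} - W$ ($r{\left(W \right)} = - \frac{6}{5} - \left(1 + W\right) = - \frac{11}{5} - W$)
$r{\left(C \right)} \left(-47\right) + \left(6 - 14\right) = \left(- \frac{11}{5} - -5\right) \left(-47\right) + \left(6 - 14\right) = \left(- \frac{11}{5} + 5\right) \left(-47\right) + \left(6 - 14\right) = \frac{14}{5} \left(-47\right) - 8 = - \frac{658}{5} - 8 = - \frac{698}{5}$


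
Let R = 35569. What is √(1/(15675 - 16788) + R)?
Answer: 22*√91036722/1113 ≈ 188.60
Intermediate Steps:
√(1/(15675 - 16788) + R) = √(1/(15675 - 16788) + 35569) = √(1/(-1113) + 35569) = √(-1/1113 + 35569) = √(39588296/1113) = 22*√91036722/1113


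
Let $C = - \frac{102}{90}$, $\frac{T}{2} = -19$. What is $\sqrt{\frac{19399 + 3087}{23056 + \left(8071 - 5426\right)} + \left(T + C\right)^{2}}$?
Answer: $\frac{\sqrt{25303568928391}}{128505} \approx 39.145$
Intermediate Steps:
$T = -38$ ($T = 2 \left(-19\right) = -38$)
$C = - \frac{17}{15}$ ($C = \left(-102\right) \frac{1}{90} = - \frac{17}{15} \approx -1.1333$)
$\sqrt{\frac{19399 + 3087}{23056 + \left(8071 - 5426\right)} + \left(T + C\right)^{2}} = \sqrt{\frac{19399 + 3087}{23056 + \left(8071 - 5426\right)} + \left(-38 - \frac{17}{15}\right)^{2}} = \sqrt{\frac{22486}{23056 + \left(8071 - 5426\right)} + \left(- \frac{587}{15}\right)^{2}} = \sqrt{\frac{22486}{23056 + 2645} + \frac{344569}{225}} = \sqrt{\frac{22486}{25701} + \frac{344569}{225}} = \sqrt{\frac{2953609073}{1927575}} = \frac{\sqrt{25303568928391}}{128505}$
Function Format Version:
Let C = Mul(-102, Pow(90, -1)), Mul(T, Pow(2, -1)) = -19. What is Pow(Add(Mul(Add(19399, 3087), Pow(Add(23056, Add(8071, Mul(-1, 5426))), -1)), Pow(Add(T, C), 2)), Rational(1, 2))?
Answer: Mul(Rational(1, 128505), Pow(25303568928391, Rational(1, 2))) ≈ 39.145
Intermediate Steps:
T = -38 (T = Mul(2, -19) = -38)
C = Rational(-17, 15) (C = Mul(-102, Rational(1, 90)) = Rational(-17, 15) ≈ -1.1333)
Pow(Add(Mul(Add(19399, 3087), Pow(Add(23056, Add(8071, Mul(-1, 5426))), -1)), Pow(Add(T, C), 2)), Rational(1, 2)) = Pow(Add(Mul(Add(19399, 3087), Pow(Add(23056, Add(8071, Mul(-1, 5426))), -1)), Pow(Add(-38, Rational(-17, 15)), 2)), Rational(1, 2)) = Pow(Add(Mul(22486, Pow(Add(23056, Add(8071, -5426)), -1)), Pow(Rational(-587, 15), 2)), Rational(1, 2)) = Pow(Add(Mul(22486, Pow(Add(23056, 2645), -1)), Rational(344569, 225)), Rational(1, 2)) = Pow(Add(Mul(22486, Pow(25701, -1)), Rational(344569, 225)), Rational(1, 2)) = Pow(Add(Mul(22486, Rational(1, 25701)), Rational(344569, 225)), Rational(1, 2)) = Pow(Add(Rational(22486, 25701), Rational(344569, 225)), Rational(1, 2)) = Pow(Rational(2953609073, 1927575), Rational(1, 2)) = Mul(Rational(1, 128505), Pow(25303568928391, Rational(1, 2)))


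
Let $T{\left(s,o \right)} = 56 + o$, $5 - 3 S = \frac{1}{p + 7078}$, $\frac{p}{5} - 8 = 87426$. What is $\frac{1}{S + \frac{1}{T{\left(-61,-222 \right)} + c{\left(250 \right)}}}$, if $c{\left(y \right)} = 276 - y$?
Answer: $\frac{2221240}{3686199} \approx 0.60258$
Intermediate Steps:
$p = 437170$ ($p = 40 + 5 \cdot 87426 = 40 + 437130 = 437170$)
$S = \frac{740413}{444248}$ ($S = \frac{5}{3} - \frac{1}{3 \left(437170 + 7078\right)} = \frac{5}{3} - \frac{1}{3 \cdot 444248} = \frac{5}{3} - \frac{1}{1332744} = \frac{740413}{444248} \approx 1.6667$)
$\frac{1}{S + \frac{1}{T{\left(-61,-222 \right)} + c{\left(250 \right)}}} = \frac{1}{\frac{740413}{444248} + \frac{1}{\left(56 - 222\right) + \left(276 - 250\right)}} = \frac{1}{\frac{740413}{444248} + \frac{1}{-166 + \left(276 - 250\right)}} = \frac{1}{\frac{740413}{444248} + \frac{1}{-166 + 26}} = \frac{1}{\frac{740413}{444248} + \frac{1}{-140}} = \frac{1}{\frac{740413}{444248} - \frac{1}{140}} = \frac{1}{\frac{3686199}{2221240}} = \frac{2221240}{3686199}$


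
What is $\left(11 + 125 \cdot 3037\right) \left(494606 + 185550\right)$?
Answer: $258211703216$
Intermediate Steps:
$\left(11 + 125 \cdot 3037\right) \left(494606 + 185550\right) = \left(11 + 379625\right) 680156 = 379636 \cdot 680156 = 258211703216$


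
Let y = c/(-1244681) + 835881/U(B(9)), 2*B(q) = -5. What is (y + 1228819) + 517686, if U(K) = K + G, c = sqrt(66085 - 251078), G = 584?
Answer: 2032857077/1163 - I*sqrt(184993)/1244681 ≈ 1.7479e+6 - 0.00034556*I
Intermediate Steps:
B(q) = -5/2 (B(q) = (1/2)*(-5) = -5/2)
c = I*sqrt(184993) (c = sqrt(-184993) = I*sqrt(184993) ≈ 430.11*I)
U(K) = 584 + K (U(K) = K + 584 = 584 + K)
y = 1671762/1163 - I*sqrt(184993)/1244681 (y = (I*sqrt(184993))/(-1244681) + 835881/(584 - 5/2) = (I*sqrt(184993))*(-1/1244681) + 835881/(1163/2) = -I*sqrt(184993)/1244681 + 835881*(2/1163) = -I*sqrt(184993)/1244681 + 1671762/1163 = 1671762/1163 - I*sqrt(184993)/1244681 ≈ 1437.5 - 0.00034556*I)
(y + 1228819) + 517686 = ((1671762/1163 - I*sqrt(184993)/1244681) + 1228819) + 517686 = (1430788259/1163 - I*sqrt(184993)/1244681) + 517686 = 2032857077/1163 - I*sqrt(184993)/1244681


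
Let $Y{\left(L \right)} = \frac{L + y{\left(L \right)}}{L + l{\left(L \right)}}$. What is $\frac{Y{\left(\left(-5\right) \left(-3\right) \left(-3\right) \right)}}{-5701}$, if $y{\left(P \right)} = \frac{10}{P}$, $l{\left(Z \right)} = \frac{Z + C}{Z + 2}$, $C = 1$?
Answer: $- \frac{17501}{97025319} \approx -0.00018038$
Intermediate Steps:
$l{\left(Z \right)} = \frac{1 + Z}{2 + Z}$ ($l{\left(Z \right)} = \frac{Z + 1}{Z + 2} = \frac{1 + Z}{2 + Z}$)
$Y{\left(L \right)} = \frac{L + \frac{10}{L}}{L + \frac{1 + L}{2 + L}}$
$\frac{Y{\left(\left(-5\right) \left(-3\right) \left(-3\right) \right)}}{-5701} = \frac{\frac{1}{\left(-5\right) \left(-3\right) \left(-3\right)} \frac{1}{1 + \left(-5\right) \left(-3\right) \left(-3\right) + \left(-5\right) \left(-3\right) \left(-3\right) \left(2 + \left(-5\right) \left(-3\right) \left(-3\right)\right)} \left(2 + \left(-5\right) \left(-3\right) \left(-3\right)\right) \left(10 + \left(\left(-5\right) \left(-3\right) \left(-3\right)\right)^{2}\right)}{-5701} = \frac{\left(2 + 15 \left(-3\right)\right) \left(10 + \left(15 \left(-3\right)\right)^{2}\right)}{15 \left(-3\right) \left(1 + 15 \left(-3\right) + 15 \left(-3\right) \left(2 + 15 \left(-3\right)\right)\right)} \left(- \frac{1}{5701}\right) = \frac{\left(2 - 45\right) \left(10 + \left(-45\right)^{2}\right)}{\left(-45\right) \left(1 - 45 - 45 \left(2 - 45\right)\right)} \left(- \frac{1}{5701}\right) = \left(- \frac{1}{45}\right) \frac{1}{1 - 45 - -1935} \left(-43\right) \left(10 + 2025\right) \left(- \frac{1}{5701}\right) = \left(- \frac{1}{45}\right) \frac{1}{1 - 45 + 1935} \left(-43\right) 2035 \left(- \frac{1}{5701}\right) = \left(- \frac{1}{45}\right) \frac{1}{1891} \left(-43\right) 2035 \left(- \frac{1}{5701}\right) = \frac{17501}{17019} \left(- \frac{1}{5701}\right) = - \frac{17501}{97025319}$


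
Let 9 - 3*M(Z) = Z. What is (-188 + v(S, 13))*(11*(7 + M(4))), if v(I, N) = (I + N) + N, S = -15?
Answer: -16874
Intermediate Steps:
M(Z) = 3 - Z/3
v(I, N) = I + 2*N
(-188 + v(S, 13))*(11*(7 + M(4))) = (-188 + (-15 + 2*13))*(11*(7 + (3 - 1/3*4))) = (-188 + (-15 + 26))*(11*(7 + (3 - 4/3))) = (-188 + 11)*(11*(7 + 5/3)) = -1947*26/3 = -177*286/3 = -16874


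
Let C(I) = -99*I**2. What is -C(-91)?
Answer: 819819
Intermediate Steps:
-C(-91) = -(-99)*(-91)**2 = -(-99)*8281 = -1*(-819819) = 819819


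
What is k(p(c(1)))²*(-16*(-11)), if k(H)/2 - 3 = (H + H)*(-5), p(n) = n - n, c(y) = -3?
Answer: 6336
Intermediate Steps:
p(n) = 0
k(H) = 6 - 20*H (k(H) = 6 + 2*((H + H)*(-5)) = 6 + 2*((2*H)*(-5)) = 6 + 2*(-10*H) = 6 - 20*H)
k(p(c(1)))²*(-16*(-11)) = (6 - 20*0)²*(-16*(-11)) = (6 + 0)²*176 = 6²*176 = 36*176 = 6336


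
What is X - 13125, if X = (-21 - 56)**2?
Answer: -7196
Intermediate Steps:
X = 5929 (X = (-77)**2 = 5929)
X - 13125 = 5929 - 13125 = -7196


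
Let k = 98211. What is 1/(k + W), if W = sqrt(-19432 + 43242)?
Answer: 98211/9645376711 - sqrt(23810)/9645376711 ≈ 1.0166e-5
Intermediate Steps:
W = sqrt(23810) ≈ 154.30
1/(k + W) = 1/(98211 + sqrt(23810))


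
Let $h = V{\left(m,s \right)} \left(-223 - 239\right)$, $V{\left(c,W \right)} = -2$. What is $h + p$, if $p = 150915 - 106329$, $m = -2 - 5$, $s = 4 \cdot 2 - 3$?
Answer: $45510$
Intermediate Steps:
$s = 5$ ($s = 8 - 3 = 5$)
$m = -7$
$p = 44586$ ($p = 150915 - 106329 = 44586$)
$h = 924$ ($h = - 2 \left(-223 - 239\right) = \left(-2\right) \left(-462\right) = 924$)
$h + p = 924 + 44586 = 45510$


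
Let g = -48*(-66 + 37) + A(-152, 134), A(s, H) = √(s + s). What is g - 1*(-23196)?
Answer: 24588 + 4*I*√19 ≈ 24588.0 + 17.436*I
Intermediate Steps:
A(s, H) = √2*√s (A(s, H) = √(2*s) = √2*√s)
g = 1392 + 4*I*√19 (g = -48*(-66 + 37) + √2*√(-152) = -48*(-29) + √2*(2*I*√38) = 1392 + 4*I*√19 ≈ 1392.0 + 17.436*I)
g - 1*(-23196) = (1392 + 4*I*√19) - 1*(-23196) = (1392 + 4*I*√19) + 23196 = 24588 + 4*I*√19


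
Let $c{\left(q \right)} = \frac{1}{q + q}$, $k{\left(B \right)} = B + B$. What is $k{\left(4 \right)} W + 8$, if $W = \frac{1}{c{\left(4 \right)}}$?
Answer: $72$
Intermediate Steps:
$k{\left(B \right)} = 2 B$
$c{\left(q \right)} = \frac{1}{2 q}$
$W = 8$ ($W = \frac{1}{\frac{1}{2} \cdot \frac{1}{4}} = \frac{1}{\frac{1}{8}} = 8$)
$k{\left(4 \right)} W + 8 = 2 \cdot 4 \cdot 8 + 8 = 8 \cdot 8 + 8 = 64 + 8 = 72$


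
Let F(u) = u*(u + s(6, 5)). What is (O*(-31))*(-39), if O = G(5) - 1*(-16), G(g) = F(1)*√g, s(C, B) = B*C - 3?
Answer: 19344 + 33852*√5 ≈ 95039.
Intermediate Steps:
s(C, B) = -3 + B*C
F(u) = u*(27 + u) (F(u) = u*(u + (-3 + 5*6)) = u*(u + (-3 + 30)) = u*(u + 27) = u*(27 + u))
G(g) = 28*√g (G(g) = (1*(27 + 1))*√g = (1*28)*√g = 28*√g)
O = 16 + 28*√5 (O = 28*√5 - 1*(-16) = 28*√5 + 16 = 16 + 28*√5 ≈ 78.610)
(O*(-31))*(-39) = ((16 + 28*√5)*(-31))*(-39) = (-496 - 868*√5)*(-39) = 19344 + 33852*√5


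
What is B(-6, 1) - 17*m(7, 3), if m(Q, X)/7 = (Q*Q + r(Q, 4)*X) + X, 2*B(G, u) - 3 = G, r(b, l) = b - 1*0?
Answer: -17377/2 ≈ -8688.5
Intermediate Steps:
r(b, l) = b (r(b, l) = b + 0 = b)
B(G, u) = 3/2 + G/2
m(Q, X) = 7*X + 7*Q² + 7*Q*X (m(Q, X) = 7*((Q*Q + Q*X) + X) = 7*((Q² + Q*X) + X) = 7*(X + Q² + Q*X) = 7*X + 7*Q² + 7*Q*X)
B(-6, 1) - 17*m(7, 3) = (3/2 + (½)*(-6)) - 17*(7*3 + 7*7² + 7*7*3) = (3/2 - 3) - 17*(21 + 7*49 + 147) = -3/2 - 17*(21 + 343 + 147) = -3/2 - 17*511 = -3/2 - 8687 = -17377/2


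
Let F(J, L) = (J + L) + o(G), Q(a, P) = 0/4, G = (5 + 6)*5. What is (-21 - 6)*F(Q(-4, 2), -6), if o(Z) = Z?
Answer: -1323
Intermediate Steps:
G = 55 (G = 11*5 = 55)
Q(a, P) = 0 (Q(a, P) = 0*(¼) = 0)
F(J, L) = 55 + J + L (F(J, L) = (J + L) + 55 = 55 + J + L)
(-21 - 6)*F(Q(-4, 2), -6) = (-21 - 6)*(55 + 0 - 6) = -27*49 = -1323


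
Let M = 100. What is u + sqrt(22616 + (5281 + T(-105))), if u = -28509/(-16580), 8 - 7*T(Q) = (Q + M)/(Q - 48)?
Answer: 28509/16580 + sqrt(3555589814)/357 ≈ 168.75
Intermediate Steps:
T(Q) = 8/7 - (100 + Q)/(7*(-48 + Q)) (T(Q) = 8/7 - (Q + 100)/(7*(Q - 48)) = 8/7 - (100 + Q)/(7*(-48 + Q)))
u = 28509/16580 (u = -28509*(-1/16580) = 28509/16580 ≈ 1.7195)
u + sqrt(22616 + (5281 + T(-105))) = 28509/16580 + sqrt(22616 + (5281 + (-484/7 - 105)/(-48 - 105))) = 28509/16580 + sqrt(22616 + (5281 - 1219/7/(-153))) = 28509/16580 + sqrt(22616 + (5281 - 1/153*(-1219/7))) = 28509/16580 + sqrt(22616 + (5281 + 1219/1071)) = 28509/16580 + sqrt(22616 + 5657170/1071) = 28509/16580 + sqrt(29878906/1071) = 28509/16580 + sqrt(3555589814)/357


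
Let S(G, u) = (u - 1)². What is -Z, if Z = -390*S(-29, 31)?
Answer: 351000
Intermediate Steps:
S(G, u) = (-1 + u)²
Z = -351000 (Z = -390*(-1 + 31)² = -390*30² = -390*900 = -351000)
-Z = -1*(-351000) = 351000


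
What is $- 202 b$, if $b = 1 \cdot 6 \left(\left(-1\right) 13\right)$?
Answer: $15756$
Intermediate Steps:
$b = -78$ ($b = 6 \left(-13\right) = -78$)
$- 202 b = \left(-202\right) \left(-78\right) = 15756$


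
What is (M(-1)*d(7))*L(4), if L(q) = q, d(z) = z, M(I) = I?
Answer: -28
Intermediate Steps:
(M(-1)*d(7))*L(4) = -1*7*4 = -7*4 = -28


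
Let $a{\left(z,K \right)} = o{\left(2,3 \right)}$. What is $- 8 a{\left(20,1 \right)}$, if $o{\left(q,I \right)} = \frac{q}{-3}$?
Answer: $\frac{16}{3} \approx 5.3333$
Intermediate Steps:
$o{\left(q,I \right)} = - \frac{q}{3}$ ($o{\left(q,I \right)} = q \left(- \frac{1}{3}\right) = - \frac{q}{3}$)
$a{\left(z,K \right)} = - \frac{2}{3}$ ($a{\left(z,K \right)} = \left(- \frac{1}{3}\right) 2 = - \frac{2}{3}$)
$- 8 a{\left(20,1 \right)} = \left(-8\right) \left(- \frac{2}{3}\right) = \frac{16}{3}$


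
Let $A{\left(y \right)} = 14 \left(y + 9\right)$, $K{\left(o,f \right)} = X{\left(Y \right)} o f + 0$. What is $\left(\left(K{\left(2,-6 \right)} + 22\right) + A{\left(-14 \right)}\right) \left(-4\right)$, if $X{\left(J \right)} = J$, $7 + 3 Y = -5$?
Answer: $0$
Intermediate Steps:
$Y = -4$ ($Y = - \frac{7}{3} + \frac{1}{3} \left(-5\right) = - \frac{7}{3} - \frac{5}{3} = -4$)
$K{\left(o,f \right)} = - 4 f o$ ($K{\left(o,f \right)} = - 4 o f + 0 = - 4 f o + 0 = - 4 f o$)
$A{\left(y \right)} = 126 + 14 y$ ($A{\left(y \right)} = 14 \left(9 + y\right) = 126 + 14 y$)
$\left(\left(K{\left(2,-6 \right)} + 22\right) + A{\left(-14 \right)}\right) \left(-4\right) = \left(\left(\left(-4\right) \left(-6\right) 2 + 22\right) + \left(126 + 14 \left(-14\right)\right)\right) \left(-4\right) = \left(\left(48 + 22\right) + \left(126 - 196\right)\right) \left(-4\right) = \left(70 - 70\right) \left(-4\right) = 0 \left(-4\right) = 0$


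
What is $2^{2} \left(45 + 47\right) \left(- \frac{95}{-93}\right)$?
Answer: $\frac{34960}{93} \approx 375.91$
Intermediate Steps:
$2^{2} \left(45 + 47\right) \left(- \frac{95}{-93}\right) = 4 \cdot 92 \left(\left(-95\right) \left(- \frac{1}{93}\right)\right) = 368 \cdot \frac{95}{93} = \frac{34960}{93}$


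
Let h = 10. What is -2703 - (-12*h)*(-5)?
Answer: -3303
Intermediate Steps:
-2703 - (-12*h)*(-5) = -2703 - (-12*10)*(-5) = -2703 - (-120)*(-5) = -2703 - 1*600 = -2703 - 600 = -3303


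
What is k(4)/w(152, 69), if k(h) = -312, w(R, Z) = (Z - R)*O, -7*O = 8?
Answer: -273/83 ≈ -3.2892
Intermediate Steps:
O = -8/7 (O = -⅐*8 = -8/7 ≈ -1.1429)
w(R, Z) = -8*Z/7 + 8*R/7 (w(R, Z) = (Z - R)*(-8/7) = -8*Z/7 + 8*R/7)
k(4)/w(152, 69) = -312/(-8/7*69 + (8/7)*152) = -312/(-552/7 + 1216/7) = -312/664/7 = -312*7/664 = -273/83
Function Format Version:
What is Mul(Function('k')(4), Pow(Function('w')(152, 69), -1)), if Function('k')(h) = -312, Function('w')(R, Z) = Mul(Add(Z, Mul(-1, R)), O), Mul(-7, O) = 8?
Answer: Rational(-273, 83) ≈ -3.2892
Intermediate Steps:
O = Rational(-8, 7) (O = Mul(Rational(-1, 7), 8) = Rational(-8, 7) ≈ -1.1429)
Function('w')(R, Z) = Add(Mul(Rational(-8, 7), Z), Mul(Rational(8, 7), R)) (Function('w')(R, Z) = Mul(Add(Z, Mul(-1, R)), Rational(-8, 7)) = Add(Mul(Rational(-8, 7), Z), Mul(Rational(8, 7), R)))
Mul(Function('k')(4), Pow(Function('w')(152, 69), -1)) = Mul(-312, Pow(Add(Mul(Rational(-8, 7), 69), Mul(Rational(8, 7), 152)), -1)) = Mul(-312, Pow(Add(Rational(-552, 7), Rational(1216, 7)), -1)) = Mul(-312, Pow(Rational(664, 7), -1)) = Mul(-312, Rational(7, 664)) = Rational(-273, 83)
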